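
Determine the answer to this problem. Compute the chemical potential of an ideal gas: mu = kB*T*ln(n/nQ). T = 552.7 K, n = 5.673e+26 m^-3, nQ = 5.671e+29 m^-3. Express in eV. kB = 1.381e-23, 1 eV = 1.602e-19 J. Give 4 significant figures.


Step 1: n/nQ = 5.673e+26/5.671e+29 = 0.001
Step 2: ln(n/nQ) = -6.907
Step 3: mu = kB*T*ln(n/nQ) = 7.633e-21*-6.907 = -5.272e-20 J
Step 4: Convert to eV: -5.272e-20/1.602e-19 = -0.3291 eV

-0.3291


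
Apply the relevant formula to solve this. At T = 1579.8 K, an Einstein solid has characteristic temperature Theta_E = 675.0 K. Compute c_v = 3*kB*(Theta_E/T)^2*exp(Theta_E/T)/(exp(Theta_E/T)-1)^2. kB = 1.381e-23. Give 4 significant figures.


Step 1: x = Theta_E/T = 675.0/1579.8 = 0.4273
Step 2: x^2 = 0.1826
Step 3: exp(x) = 1.533
Step 4: c_v = 3*1.381e-23*0.1826*1.533/(1.533-1)^2 = 4.081e-23

4.081e-23


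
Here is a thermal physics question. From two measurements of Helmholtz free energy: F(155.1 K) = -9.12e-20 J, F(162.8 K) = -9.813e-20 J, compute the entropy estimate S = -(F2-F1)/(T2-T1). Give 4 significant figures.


Step 1: dF = F2 - F1 = -9.813e-20 - (-9.12e-20) = -6.93e-21 J
Step 2: dT = T2 - T1 = 162.8 - 155.1 = 7.7 K
Step 3: S = -dF/dT = -(-6.93e-21)/7.7 = 9e-22 J/K

9e-22


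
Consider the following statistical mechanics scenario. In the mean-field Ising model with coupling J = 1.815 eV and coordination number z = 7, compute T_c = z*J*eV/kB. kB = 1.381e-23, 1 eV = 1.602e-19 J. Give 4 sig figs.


Step 1: z*J = 7*1.815 = 12.71 eV
Step 2: Convert to Joules: 12.71*1.602e-19 = 2.035e-18 J
Step 3: T_c = 2.035e-18 / 1.381e-23 = 1.474e+05 K

1.474e+05


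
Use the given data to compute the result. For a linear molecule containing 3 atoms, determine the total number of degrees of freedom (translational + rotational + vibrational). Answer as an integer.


Step 1: Translational DOF = 3
Step 2: Rotational DOF (linear) = 2
Step 3: Vibrational DOF = 3*3 - 5 = 4
Step 4: Total = 3 + 2 + 4 = 9

9


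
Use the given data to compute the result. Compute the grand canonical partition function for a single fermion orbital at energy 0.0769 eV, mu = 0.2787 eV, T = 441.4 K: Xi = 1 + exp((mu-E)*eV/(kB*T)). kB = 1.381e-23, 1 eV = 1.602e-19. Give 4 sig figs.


Step 1: (mu - E) = 0.2787 - 0.0769 = 0.2018 eV
Step 2: x = (mu-E)*eV/(kB*T) = 0.2018*1.602e-19/(1.381e-23*441.4) = 5.303
Step 3: exp(x) = 201
Step 4: Xi = 1 + 201 = 202

202


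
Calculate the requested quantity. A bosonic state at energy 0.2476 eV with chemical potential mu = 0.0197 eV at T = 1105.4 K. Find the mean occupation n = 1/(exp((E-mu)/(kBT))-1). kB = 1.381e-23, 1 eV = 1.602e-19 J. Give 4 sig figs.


Step 1: (E - mu) = 0.2279 eV
Step 2: x = (E-mu)*eV/(kB*T) = 0.2279*1.602e-19/(1.381e-23*1105.4) = 2.392
Step 3: exp(x) = 10.93
Step 4: n = 1/(exp(x)-1) = 0.1007

0.1007


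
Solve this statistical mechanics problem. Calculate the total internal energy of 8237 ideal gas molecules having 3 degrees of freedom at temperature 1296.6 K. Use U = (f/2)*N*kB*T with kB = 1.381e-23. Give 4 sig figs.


Step 1: f/2 = 3/2 = 1.5
Step 2: N*kB*T = 8237*1.381e-23*1296.6 = 1.475e-16
Step 3: U = 1.5 * 1.475e-16 = 2.212e-16 J

2.212e-16


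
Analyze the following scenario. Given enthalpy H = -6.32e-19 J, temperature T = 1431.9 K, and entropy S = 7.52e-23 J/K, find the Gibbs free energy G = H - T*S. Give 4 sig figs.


Step 1: T*S = 1431.9 * 7.52e-23 = 1.077e-19 J
Step 2: G = H - T*S = -6.32e-19 - 1.077e-19
Step 3: G = -7.397e-19 J

-7.397e-19


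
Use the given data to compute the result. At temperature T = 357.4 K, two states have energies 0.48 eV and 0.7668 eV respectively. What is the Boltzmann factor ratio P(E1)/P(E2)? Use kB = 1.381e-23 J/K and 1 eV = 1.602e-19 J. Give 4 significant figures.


Step 1: Compute energy difference dE = E1 - E2 = 0.48 - 0.7668 = -0.2868 eV
Step 2: Convert to Joules: dE_J = -0.2868 * 1.602e-19 = -4.595e-20 J
Step 3: Compute exponent = -dE_J / (kB * T) = -(-4.595e-20) / (1.381e-23 * 357.4) = 9.309
Step 4: P(E1)/P(E2) = exp(9.309) = 1.103e+04

1.103e+04


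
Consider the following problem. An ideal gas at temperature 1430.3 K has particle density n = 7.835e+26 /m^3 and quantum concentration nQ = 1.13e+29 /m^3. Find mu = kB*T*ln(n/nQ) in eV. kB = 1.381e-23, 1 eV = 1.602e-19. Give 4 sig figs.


Step 1: n/nQ = 7.835e+26/1.13e+29 = 0.006934
Step 2: ln(n/nQ) = -4.971
Step 3: mu = kB*T*ln(n/nQ) = 1.975e-20*-4.971 = -9.82e-20 J
Step 4: Convert to eV: -9.82e-20/1.602e-19 = -0.613 eV

-0.613


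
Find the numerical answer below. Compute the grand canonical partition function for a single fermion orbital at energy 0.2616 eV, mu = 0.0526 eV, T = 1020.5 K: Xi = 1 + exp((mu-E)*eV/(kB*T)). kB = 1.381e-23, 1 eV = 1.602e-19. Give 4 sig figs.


Step 1: (mu - E) = 0.0526 - 0.2616 = -0.209 eV
Step 2: x = (mu-E)*eV/(kB*T) = -0.209*1.602e-19/(1.381e-23*1020.5) = -2.376
Step 3: exp(x) = 0.09294
Step 4: Xi = 1 + 0.09294 = 1.093

1.093


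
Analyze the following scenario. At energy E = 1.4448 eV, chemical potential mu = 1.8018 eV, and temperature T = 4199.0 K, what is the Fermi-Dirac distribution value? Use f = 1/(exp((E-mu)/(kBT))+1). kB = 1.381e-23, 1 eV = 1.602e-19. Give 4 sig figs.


Step 1: (E - mu) = 1.4448 - 1.8018 = -0.357 eV
Step 2: Convert: (E-mu)*eV = -5.719e-20 J
Step 3: x = (E-mu)*eV/(kB*T) = -0.9863
Step 4: f = 1/(exp(-0.9863)+1) = 0.7283

0.7283


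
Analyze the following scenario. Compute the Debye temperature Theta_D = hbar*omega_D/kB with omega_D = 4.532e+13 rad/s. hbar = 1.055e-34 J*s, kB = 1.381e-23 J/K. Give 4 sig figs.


Step 1: hbar*omega_D = 1.055e-34 * 4.532e+13 = 4.781e-21 J
Step 2: Theta_D = 4.781e-21 / 1.381e-23
Step 3: Theta_D = 346.2 K

346.2


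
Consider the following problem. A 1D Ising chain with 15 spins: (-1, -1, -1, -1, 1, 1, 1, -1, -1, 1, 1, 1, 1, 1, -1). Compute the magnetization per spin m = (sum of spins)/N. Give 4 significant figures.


Step 1: Count up spins (+1): 8, down spins (-1): 7
Step 2: Total magnetization M = 8 - 7 = 1
Step 3: m = M/N = 1/15 = 0.06667

0.06667


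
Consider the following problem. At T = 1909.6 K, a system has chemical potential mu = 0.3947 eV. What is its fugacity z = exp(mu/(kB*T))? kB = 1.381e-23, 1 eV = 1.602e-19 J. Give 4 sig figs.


Step 1: Convert mu to Joules: 0.3947*1.602e-19 = 6.323e-20 J
Step 2: kB*T = 1.381e-23*1909.6 = 2.637e-20 J
Step 3: mu/(kB*T) = 2.398
Step 4: z = exp(2.398) = 11

11


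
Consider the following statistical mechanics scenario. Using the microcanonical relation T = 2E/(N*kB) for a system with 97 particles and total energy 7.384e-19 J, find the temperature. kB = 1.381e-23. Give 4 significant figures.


Step 1: Numerator = 2*E = 2*7.384e-19 = 1.477e-18 J
Step 2: Denominator = N*kB = 97*1.381e-23 = 1.34e-21
Step 3: T = 1.477e-18 / 1.34e-21 = 1102 K

1102


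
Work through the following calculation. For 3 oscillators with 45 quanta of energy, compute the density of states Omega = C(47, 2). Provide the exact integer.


Step 1: Use binomial coefficient C(47, 2)
Step 2: Numerator = 47! / 45!
Step 3: Denominator = 2!
Step 4: Omega = 1081

1081


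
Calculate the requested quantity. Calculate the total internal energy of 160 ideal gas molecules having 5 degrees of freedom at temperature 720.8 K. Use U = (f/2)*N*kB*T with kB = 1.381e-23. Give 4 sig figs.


Step 1: f/2 = 5/2 = 2.5
Step 2: N*kB*T = 160*1.381e-23*720.8 = 1.593e-18
Step 3: U = 2.5 * 1.593e-18 = 3.982e-18 J

3.982e-18


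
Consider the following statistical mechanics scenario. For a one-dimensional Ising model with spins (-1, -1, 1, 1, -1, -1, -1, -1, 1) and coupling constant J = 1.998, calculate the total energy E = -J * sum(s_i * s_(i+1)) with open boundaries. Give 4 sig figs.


Step 1: Nearest-neighbor products: 1, -1, 1, -1, 1, 1, 1, -1
Step 2: Sum of products = 2
Step 3: E = -1.998 * 2 = -3.996

-3.996


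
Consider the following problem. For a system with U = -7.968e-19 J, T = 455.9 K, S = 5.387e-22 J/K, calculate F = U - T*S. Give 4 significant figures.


Step 1: T*S = 455.9 * 5.387e-22 = 2.456e-19 J
Step 2: F = U - T*S = -7.968e-19 - 2.456e-19
Step 3: F = -1.042e-18 J

-1.042e-18


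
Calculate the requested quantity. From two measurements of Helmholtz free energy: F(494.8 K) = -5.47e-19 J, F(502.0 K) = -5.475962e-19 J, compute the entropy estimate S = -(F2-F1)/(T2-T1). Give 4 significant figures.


Step 1: dF = F2 - F1 = -5.475962e-19 - (-5.47e-19) = -5.962e-22 J
Step 2: dT = T2 - T1 = 502.0 - 494.8 = 7.2 K
Step 3: S = -dF/dT = -(-5.962e-22)/7.2 = 8.281e-23 J/K

8.281e-23


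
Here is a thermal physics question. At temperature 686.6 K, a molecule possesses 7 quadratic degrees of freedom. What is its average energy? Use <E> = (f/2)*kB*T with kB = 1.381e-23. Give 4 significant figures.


Step 1: f/2 = 7/2 = 3.5
Step 2: kB*T = 1.381e-23 * 686.6 = 9.482e-21
Step 3: <E> = 3.5 * 9.482e-21 = 3.319e-20 J

3.319e-20


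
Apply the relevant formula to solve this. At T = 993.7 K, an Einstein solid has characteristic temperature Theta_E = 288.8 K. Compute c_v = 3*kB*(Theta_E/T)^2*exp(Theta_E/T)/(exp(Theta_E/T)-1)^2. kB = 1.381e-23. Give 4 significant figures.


Step 1: x = Theta_E/T = 288.8/993.7 = 0.2906
Step 2: x^2 = 0.08447
Step 3: exp(x) = 1.337
Step 4: c_v = 3*1.381e-23*0.08447*1.337/(1.337-1)^2 = 4.114e-23

4.114e-23


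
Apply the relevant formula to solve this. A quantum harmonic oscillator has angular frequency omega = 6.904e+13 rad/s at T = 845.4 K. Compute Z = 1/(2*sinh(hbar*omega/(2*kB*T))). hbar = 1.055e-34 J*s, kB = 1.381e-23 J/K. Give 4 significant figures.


Step 1: Compute x = hbar*omega/(kB*T) = 1.055e-34*6.904e+13/(1.381e-23*845.4) = 0.6239
Step 2: x/2 = 0.3119
Step 3: sinh(x/2) = 0.317
Step 4: Z = 1/(2*0.317) = 1.577

1.577


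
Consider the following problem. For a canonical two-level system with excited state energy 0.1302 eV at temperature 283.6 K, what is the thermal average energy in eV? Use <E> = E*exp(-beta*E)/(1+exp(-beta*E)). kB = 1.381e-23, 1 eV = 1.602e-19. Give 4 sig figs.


Step 1: beta*E = 0.1302*1.602e-19/(1.381e-23*283.6) = 5.326
Step 2: exp(-beta*E) = 0.004865
Step 3: <E> = 0.1302*0.004865/(1+0.004865) = 0.0006304 eV

0.0006304


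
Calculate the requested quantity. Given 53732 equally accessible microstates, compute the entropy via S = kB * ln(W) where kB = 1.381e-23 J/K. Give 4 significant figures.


Step 1: ln(W) = ln(53732) = 10.89
Step 2: S = kB * ln(W) = 1.381e-23 * 10.89
Step 3: S = 1.504e-22 J/K

1.504e-22


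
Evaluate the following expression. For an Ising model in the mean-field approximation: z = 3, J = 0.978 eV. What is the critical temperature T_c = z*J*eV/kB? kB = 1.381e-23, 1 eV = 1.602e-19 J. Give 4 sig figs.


Step 1: z*J = 3*0.978 = 2.934 eV
Step 2: Convert to Joules: 2.934*1.602e-19 = 4.7e-19 J
Step 3: T_c = 4.7e-19 / 1.381e-23 = 3.404e+04 K

3.404e+04


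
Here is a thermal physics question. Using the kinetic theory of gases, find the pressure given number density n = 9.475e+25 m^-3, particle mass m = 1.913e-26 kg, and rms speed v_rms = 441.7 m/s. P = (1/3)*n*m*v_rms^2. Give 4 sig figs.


Step 1: v_rms^2 = 441.7^2 = 1.951e+05
Step 2: n*m = 9.475e+25*1.913e-26 = 1.813
Step 3: P = (1/3)*1.813*1.951e+05 = 1.179e+05 Pa

1.179e+05


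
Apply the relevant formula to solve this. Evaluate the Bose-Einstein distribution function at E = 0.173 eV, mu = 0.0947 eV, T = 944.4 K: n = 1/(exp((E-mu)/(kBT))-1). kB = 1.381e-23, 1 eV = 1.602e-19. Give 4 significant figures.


Step 1: (E - mu) = 0.0783 eV
Step 2: x = (E-mu)*eV/(kB*T) = 0.0783*1.602e-19/(1.381e-23*944.4) = 0.9618
Step 3: exp(x) = 2.616
Step 4: n = 1/(exp(x)-1) = 0.6187

0.6187


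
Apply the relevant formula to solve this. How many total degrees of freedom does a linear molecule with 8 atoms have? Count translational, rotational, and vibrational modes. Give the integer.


Step 1: Translational DOF = 3
Step 2: Rotational DOF (linear) = 2
Step 3: Vibrational DOF = 3*8 - 5 = 19
Step 4: Total = 3 + 2 + 19 = 24

24


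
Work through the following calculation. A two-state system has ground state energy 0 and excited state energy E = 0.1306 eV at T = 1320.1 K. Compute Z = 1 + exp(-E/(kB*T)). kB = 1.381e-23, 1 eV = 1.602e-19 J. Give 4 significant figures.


Step 1: Compute beta*E = E*eV/(kB*T) = 0.1306*1.602e-19/(1.381e-23*1320.1) = 1.148
Step 2: exp(-beta*E) = exp(-1.148) = 0.3174
Step 3: Z = 1 + 0.3174 = 1.317

1.317


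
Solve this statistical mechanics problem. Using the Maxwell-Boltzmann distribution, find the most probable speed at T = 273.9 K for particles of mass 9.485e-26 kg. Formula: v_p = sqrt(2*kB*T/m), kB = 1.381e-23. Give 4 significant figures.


Step 1: Numerator = 2*kB*T = 2*1.381e-23*273.9 = 7.565e-21
Step 2: Ratio = 7.565e-21 / 9.485e-26 = 7.976e+04
Step 3: v_p = sqrt(7.976e+04) = 282.4 m/s

282.4


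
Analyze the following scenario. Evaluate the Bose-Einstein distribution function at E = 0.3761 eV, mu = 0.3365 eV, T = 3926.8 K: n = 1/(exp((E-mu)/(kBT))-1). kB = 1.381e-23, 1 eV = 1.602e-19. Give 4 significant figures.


Step 1: (E - mu) = 0.0396 eV
Step 2: x = (E-mu)*eV/(kB*T) = 0.0396*1.602e-19/(1.381e-23*3926.8) = 0.117
Step 3: exp(x) = 1.124
Step 4: n = 1/(exp(x)-1) = 8.058

8.058


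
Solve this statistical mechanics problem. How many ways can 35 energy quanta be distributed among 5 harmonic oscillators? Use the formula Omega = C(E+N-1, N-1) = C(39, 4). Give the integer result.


Step 1: Use binomial coefficient C(39, 4)
Step 2: Numerator = 39! / 35!
Step 3: Denominator = 4!
Step 4: Omega = 82251

82251


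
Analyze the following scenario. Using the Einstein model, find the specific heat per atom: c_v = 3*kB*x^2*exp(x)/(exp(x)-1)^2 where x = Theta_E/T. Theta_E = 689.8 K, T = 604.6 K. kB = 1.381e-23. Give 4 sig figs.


Step 1: x = Theta_E/T = 689.8/604.6 = 1.141
Step 2: x^2 = 1.302
Step 3: exp(x) = 3.13
Step 4: c_v = 3*1.381e-23*1.302*3.13/(3.13-1)^2 = 3.721e-23

3.721e-23


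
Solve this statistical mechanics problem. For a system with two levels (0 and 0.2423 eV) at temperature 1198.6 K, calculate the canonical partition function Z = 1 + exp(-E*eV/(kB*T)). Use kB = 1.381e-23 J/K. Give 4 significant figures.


Step 1: Compute beta*E = E*eV/(kB*T) = 0.2423*1.602e-19/(1.381e-23*1198.6) = 2.345
Step 2: exp(-beta*E) = exp(-2.345) = 0.09584
Step 3: Z = 1 + 0.09584 = 1.096

1.096


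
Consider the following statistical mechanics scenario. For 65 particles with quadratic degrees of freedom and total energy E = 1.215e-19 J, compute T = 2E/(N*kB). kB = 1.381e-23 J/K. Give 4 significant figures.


Step 1: Numerator = 2*E = 2*1.215e-19 = 2.43e-19 J
Step 2: Denominator = N*kB = 65*1.381e-23 = 8.977e-22
Step 3: T = 2.43e-19 / 8.977e-22 = 270.7 K

270.7


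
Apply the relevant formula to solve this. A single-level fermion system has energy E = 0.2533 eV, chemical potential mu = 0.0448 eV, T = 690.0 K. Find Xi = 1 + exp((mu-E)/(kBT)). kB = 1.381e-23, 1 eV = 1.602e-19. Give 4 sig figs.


Step 1: (mu - E) = 0.0448 - 0.2533 = -0.2085 eV
Step 2: x = (mu-E)*eV/(kB*T) = -0.2085*1.602e-19/(1.381e-23*690.0) = -3.505
Step 3: exp(x) = 0.03004
Step 4: Xi = 1 + 0.03004 = 1.03

1.03


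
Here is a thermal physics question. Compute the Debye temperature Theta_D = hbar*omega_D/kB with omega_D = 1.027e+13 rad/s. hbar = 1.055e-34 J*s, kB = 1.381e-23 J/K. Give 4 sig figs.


Step 1: hbar*omega_D = 1.055e-34 * 1.027e+13 = 1.083e-21 J
Step 2: Theta_D = 1.083e-21 / 1.381e-23
Step 3: Theta_D = 78.46 K

78.46


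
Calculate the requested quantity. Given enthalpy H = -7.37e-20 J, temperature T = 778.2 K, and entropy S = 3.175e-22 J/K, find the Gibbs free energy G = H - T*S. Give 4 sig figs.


Step 1: T*S = 778.2 * 3.175e-22 = 2.471e-19 J
Step 2: G = H - T*S = -7.37e-20 - 2.471e-19
Step 3: G = -3.208e-19 J

-3.208e-19


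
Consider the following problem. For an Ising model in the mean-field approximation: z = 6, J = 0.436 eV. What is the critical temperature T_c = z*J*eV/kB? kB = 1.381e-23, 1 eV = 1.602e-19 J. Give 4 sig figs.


Step 1: z*J = 6*0.436 = 2.616 eV
Step 2: Convert to Joules: 2.616*1.602e-19 = 4.191e-19 J
Step 3: T_c = 4.191e-19 / 1.381e-23 = 3.035e+04 K

3.035e+04


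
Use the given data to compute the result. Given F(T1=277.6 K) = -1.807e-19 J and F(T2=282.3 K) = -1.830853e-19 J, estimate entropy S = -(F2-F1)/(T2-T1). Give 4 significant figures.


Step 1: dF = F2 - F1 = -1.830853e-19 - (-1.807e-19) = -2.3853e-21 J
Step 2: dT = T2 - T1 = 282.3 - 277.6 = 4.7 K
Step 3: S = -dF/dT = -(-2.3853e-21)/4.7 = 5.075e-22 J/K

5.075e-22


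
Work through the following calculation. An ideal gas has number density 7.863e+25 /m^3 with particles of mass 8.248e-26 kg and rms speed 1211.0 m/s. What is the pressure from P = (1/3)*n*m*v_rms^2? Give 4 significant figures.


Step 1: v_rms^2 = 1211.0^2 = 1.467e+06
Step 2: n*m = 7.863e+25*8.248e-26 = 6.485
Step 3: P = (1/3)*6.485*1.467e+06 = 3.17e+06 Pa

3.17e+06


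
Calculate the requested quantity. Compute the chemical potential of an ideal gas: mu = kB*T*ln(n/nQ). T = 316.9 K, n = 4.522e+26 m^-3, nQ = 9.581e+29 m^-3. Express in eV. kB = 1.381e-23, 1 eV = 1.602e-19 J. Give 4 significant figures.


Step 1: n/nQ = 4.522e+26/9.581e+29 = 0.000472
Step 2: ln(n/nQ) = -7.659
Step 3: mu = kB*T*ln(n/nQ) = 4.376e-21*-7.659 = -3.352e-20 J
Step 4: Convert to eV: -3.352e-20/1.602e-19 = -0.2092 eV

-0.2092


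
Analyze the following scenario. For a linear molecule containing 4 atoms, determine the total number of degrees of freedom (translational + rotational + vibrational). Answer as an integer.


Step 1: Translational DOF = 3
Step 2: Rotational DOF (linear) = 2
Step 3: Vibrational DOF = 3*4 - 5 = 7
Step 4: Total = 3 + 2 + 7 = 12

12


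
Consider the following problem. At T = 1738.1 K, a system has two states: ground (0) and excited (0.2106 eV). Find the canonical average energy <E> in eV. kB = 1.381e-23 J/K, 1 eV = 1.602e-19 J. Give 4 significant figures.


Step 1: beta*E = 0.2106*1.602e-19/(1.381e-23*1738.1) = 1.406
Step 2: exp(-beta*E) = 0.2452
Step 3: <E> = 0.2106*0.2452/(1+0.2452) = 0.04147 eV

0.04147


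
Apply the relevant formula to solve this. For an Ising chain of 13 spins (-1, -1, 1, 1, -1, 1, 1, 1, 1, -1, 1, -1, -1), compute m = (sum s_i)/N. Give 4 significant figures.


Step 1: Count up spins (+1): 7, down spins (-1): 6
Step 2: Total magnetization M = 7 - 6 = 1
Step 3: m = M/N = 1/13 = 0.07692

0.07692


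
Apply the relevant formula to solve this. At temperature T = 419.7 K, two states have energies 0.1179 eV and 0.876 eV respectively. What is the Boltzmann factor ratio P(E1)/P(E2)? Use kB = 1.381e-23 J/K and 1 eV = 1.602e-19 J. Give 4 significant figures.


Step 1: Compute energy difference dE = E1 - E2 = 0.1179 - 0.876 = -0.7581 eV
Step 2: Convert to Joules: dE_J = -0.7581 * 1.602e-19 = -1.214e-19 J
Step 3: Compute exponent = -dE_J / (kB * T) = -(-1.214e-19) / (1.381e-23 * 419.7) = 20.95
Step 4: P(E1)/P(E2) = exp(20.95) = 1.259e+09

1.259e+09


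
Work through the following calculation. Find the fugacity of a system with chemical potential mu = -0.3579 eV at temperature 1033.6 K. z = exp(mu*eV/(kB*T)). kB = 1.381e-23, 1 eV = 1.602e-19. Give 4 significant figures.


Step 1: Convert mu to Joules: -0.3579*1.602e-19 = -5.734e-20 J
Step 2: kB*T = 1.381e-23*1033.6 = 1.427e-20 J
Step 3: mu/(kB*T) = -4.017
Step 4: z = exp(-4.017) = 0.01801

0.01801


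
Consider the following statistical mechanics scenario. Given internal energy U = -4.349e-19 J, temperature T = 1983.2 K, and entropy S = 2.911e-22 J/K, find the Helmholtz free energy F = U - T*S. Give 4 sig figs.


Step 1: T*S = 1983.2 * 2.911e-22 = 5.773e-19 J
Step 2: F = U - T*S = -4.349e-19 - 5.773e-19
Step 3: F = -1.012e-18 J

-1.012e-18


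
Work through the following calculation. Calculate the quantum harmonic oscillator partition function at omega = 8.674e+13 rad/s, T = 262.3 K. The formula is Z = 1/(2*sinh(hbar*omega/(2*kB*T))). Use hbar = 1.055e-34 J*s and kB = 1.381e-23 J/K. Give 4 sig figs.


Step 1: Compute x = hbar*omega/(kB*T) = 1.055e-34*8.674e+13/(1.381e-23*262.3) = 2.526
Step 2: x/2 = 1.263
Step 3: sinh(x/2) = 1.627
Step 4: Z = 1/(2*1.627) = 0.3073

0.3073


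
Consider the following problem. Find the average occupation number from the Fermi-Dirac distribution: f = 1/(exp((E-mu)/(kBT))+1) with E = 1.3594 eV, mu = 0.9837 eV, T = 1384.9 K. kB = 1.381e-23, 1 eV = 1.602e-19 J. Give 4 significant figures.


Step 1: (E - mu) = 1.3594 - 0.9837 = 0.3757 eV
Step 2: Convert: (E-mu)*eV = 6.019e-20 J
Step 3: x = (E-mu)*eV/(kB*T) = 3.147
Step 4: f = 1/(exp(3.147)+1) = 0.04121

0.04121


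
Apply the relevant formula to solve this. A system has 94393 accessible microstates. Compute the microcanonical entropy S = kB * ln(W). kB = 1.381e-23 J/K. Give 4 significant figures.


Step 1: ln(W) = ln(94393) = 11.46
Step 2: S = kB * ln(W) = 1.381e-23 * 11.46
Step 3: S = 1.582e-22 J/K

1.582e-22


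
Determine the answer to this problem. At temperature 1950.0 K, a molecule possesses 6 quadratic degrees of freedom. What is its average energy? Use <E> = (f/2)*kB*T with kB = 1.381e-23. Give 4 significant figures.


Step 1: f/2 = 6/2 = 3
Step 2: kB*T = 1.381e-23 * 1950.0 = 2.693e-20
Step 3: <E> = 3 * 2.693e-20 = 8.079e-20 J

8.079e-20


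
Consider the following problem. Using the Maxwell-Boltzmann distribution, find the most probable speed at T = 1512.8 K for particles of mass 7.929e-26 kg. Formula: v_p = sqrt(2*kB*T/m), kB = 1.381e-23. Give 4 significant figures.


Step 1: Numerator = 2*kB*T = 2*1.381e-23*1512.8 = 4.178e-20
Step 2: Ratio = 4.178e-20 / 7.929e-26 = 5.27e+05
Step 3: v_p = sqrt(5.27e+05) = 725.9 m/s

725.9


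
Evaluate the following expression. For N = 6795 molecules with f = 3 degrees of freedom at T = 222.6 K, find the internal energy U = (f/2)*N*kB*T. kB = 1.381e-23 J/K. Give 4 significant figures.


Step 1: f/2 = 3/2 = 1.5
Step 2: N*kB*T = 6795*1.381e-23*222.6 = 2.089e-17
Step 3: U = 1.5 * 2.089e-17 = 3.133e-17 J

3.133e-17


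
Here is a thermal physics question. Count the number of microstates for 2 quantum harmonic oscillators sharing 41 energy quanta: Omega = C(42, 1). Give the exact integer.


Step 1: Use binomial coefficient C(42, 1)
Step 2: Numerator = 42! / 41!
Step 3: Denominator = 1!
Step 4: Omega = 42

42


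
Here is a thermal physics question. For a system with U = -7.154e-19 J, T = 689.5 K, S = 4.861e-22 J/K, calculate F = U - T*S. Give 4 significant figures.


Step 1: T*S = 689.5 * 4.861e-22 = 3.352e-19 J
Step 2: F = U - T*S = -7.154e-19 - 3.352e-19
Step 3: F = -1.051e-18 J

-1.051e-18


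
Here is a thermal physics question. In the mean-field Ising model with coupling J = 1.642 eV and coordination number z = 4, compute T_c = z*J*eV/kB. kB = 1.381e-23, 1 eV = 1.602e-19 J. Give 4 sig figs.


Step 1: z*J = 4*1.642 = 6.568 eV
Step 2: Convert to Joules: 6.568*1.602e-19 = 1.052e-18 J
Step 3: T_c = 1.052e-18 / 1.381e-23 = 7.619e+04 K

7.619e+04


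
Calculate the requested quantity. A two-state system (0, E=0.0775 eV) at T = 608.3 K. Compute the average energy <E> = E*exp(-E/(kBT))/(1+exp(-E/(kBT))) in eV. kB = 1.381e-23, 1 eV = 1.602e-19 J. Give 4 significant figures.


Step 1: beta*E = 0.0775*1.602e-19/(1.381e-23*608.3) = 1.478
Step 2: exp(-beta*E) = 0.2281
Step 3: <E> = 0.0775*0.2281/(1+0.2281) = 0.01439 eV

0.01439


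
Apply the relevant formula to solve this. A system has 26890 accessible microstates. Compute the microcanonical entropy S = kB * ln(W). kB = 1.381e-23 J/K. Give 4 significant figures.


Step 1: ln(W) = ln(26890) = 10.2
Step 2: S = kB * ln(W) = 1.381e-23 * 10.2
Step 3: S = 1.409e-22 J/K

1.409e-22


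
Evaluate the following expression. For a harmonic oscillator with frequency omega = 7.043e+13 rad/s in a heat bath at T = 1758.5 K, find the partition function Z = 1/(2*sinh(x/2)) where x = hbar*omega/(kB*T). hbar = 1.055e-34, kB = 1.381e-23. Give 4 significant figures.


Step 1: Compute x = hbar*omega/(kB*T) = 1.055e-34*7.043e+13/(1.381e-23*1758.5) = 0.306
Step 2: x/2 = 0.153
Step 3: sinh(x/2) = 0.1536
Step 4: Z = 1/(2*0.1536) = 3.256

3.256


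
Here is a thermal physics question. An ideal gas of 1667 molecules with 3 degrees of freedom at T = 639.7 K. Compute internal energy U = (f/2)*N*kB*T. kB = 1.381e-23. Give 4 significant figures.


Step 1: f/2 = 3/2 = 1.5
Step 2: N*kB*T = 1667*1.381e-23*639.7 = 1.473e-17
Step 3: U = 1.5 * 1.473e-17 = 2.209e-17 J

2.209e-17


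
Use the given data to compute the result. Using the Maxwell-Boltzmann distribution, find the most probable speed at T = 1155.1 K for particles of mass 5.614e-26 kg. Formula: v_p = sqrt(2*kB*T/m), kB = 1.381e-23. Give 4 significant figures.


Step 1: Numerator = 2*kB*T = 2*1.381e-23*1155.1 = 3.19e-20
Step 2: Ratio = 3.19e-20 / 5.614e-26 = 5.683e+05
Step 3: v_p = sqrt(5.683e+05) = 753.9 m/s

753.9


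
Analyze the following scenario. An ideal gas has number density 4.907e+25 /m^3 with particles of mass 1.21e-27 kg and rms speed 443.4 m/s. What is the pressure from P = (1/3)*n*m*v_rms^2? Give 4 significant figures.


Step 1: v_rms^2 = 443.4^2 = 1.966e+05
Step 2: n*m = 4.907e+25*1.21e-27 = 0.05937
Step 3: P = (1/3)*0.05937*1.966e+05 = 3891 Pa

3891


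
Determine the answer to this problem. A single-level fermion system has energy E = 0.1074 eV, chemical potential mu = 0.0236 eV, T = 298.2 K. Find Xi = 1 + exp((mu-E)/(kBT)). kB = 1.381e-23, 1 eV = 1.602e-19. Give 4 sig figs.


Step 1: (mu - E) = 0.0236 - 0.1074 = -0.0838 eV
Step 2: x = (mu-E)*eV/(kB*T) = -0.0838*1.602e-19/(1.381e-23*298.2) = -3.26
Step 3: exp(x) = 0.03839
Step 4: Xi = 1 + 0.03839 = 1.038

1.038


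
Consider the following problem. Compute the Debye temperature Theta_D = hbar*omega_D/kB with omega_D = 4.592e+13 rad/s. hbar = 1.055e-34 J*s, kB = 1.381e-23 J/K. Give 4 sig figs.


Step 1: hbar*omega_D = 1.055e-34 * 4.592e+13 = 4.845e-21 J
Step 2: Theta_D = 4.845e-21 / 1.381e-23
Step 3: Theta_D = 350.8 K

350.8


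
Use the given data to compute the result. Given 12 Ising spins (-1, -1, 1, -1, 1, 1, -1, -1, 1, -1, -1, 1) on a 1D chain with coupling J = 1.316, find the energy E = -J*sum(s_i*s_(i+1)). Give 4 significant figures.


Step 1: Nearest-neighbor products: 1, -1, -1, -1, 1, -1, 1, -1, -1, 1, -1
Step 2: Sum of products = -3
Step 3: E = -1.316 * -3 = 3.948

3.948


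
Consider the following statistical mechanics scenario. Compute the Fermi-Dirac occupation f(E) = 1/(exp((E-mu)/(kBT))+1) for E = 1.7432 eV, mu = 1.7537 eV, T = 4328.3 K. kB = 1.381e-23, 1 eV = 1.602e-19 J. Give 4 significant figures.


Step 1: (E - mu) = 1.7432 - 1.7537 = -0.0105 eV
Step 2: Convert: (E-mu)*eV = -1.682e-21 J
Step 3: x = (E-mu)*eV/(kB*T) = -0.02814
Step 4: f = 1/(exp(-0.02814)+1) = 0.507

0.507


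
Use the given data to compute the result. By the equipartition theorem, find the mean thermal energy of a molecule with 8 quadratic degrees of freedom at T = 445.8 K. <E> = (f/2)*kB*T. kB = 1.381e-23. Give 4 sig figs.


Step 1: f/2 = 8/2 = 4
Step 2: kB*T = 1.381e-23 * 445.8 = 6.156e-21
Step 3: <E> = 4 * 6.156e-21 = 2.463e-20 J

2.463e-20


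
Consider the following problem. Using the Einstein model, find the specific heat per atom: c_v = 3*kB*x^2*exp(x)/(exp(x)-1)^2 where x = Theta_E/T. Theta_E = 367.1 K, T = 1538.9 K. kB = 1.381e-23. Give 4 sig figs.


Step 1: x = Theta_E/T = 367.1/1538.9 = 0.2385
Step 2: x^2 = 0.0569
Step 3: exp(x) = 1.269
Step 4: c_v = 3*1.381e-23*0.0569*1.269/(1.269-1)^2 = 4.123e-23

4.123e-23


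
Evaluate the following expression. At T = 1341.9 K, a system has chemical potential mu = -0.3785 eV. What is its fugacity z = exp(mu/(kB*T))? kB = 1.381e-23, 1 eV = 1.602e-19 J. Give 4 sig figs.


Step 1: Convert mu to Joules: -0.3785*1.602e-19 = -6.064e-20 J
Step 2: kB*T = 1.381e-23*1341.9 = 1.853e-20 J
Step 3: mu/(kB*T) = -3.272
Step 4: z = exp(-3.272) = 0.03793

0.03793


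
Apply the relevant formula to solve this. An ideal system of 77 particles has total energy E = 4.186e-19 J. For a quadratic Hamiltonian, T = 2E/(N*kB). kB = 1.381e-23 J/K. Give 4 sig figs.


Step 1: Numerator = 2*E = 2*4.186e-19 = 8.372e-19 J
Step 2: Denominator = N*kB = 77*1.381e-23 = 1.063e-21
Step 3: T = 8.372e-19 / 1.063e-21 = 787.3 K

787.3


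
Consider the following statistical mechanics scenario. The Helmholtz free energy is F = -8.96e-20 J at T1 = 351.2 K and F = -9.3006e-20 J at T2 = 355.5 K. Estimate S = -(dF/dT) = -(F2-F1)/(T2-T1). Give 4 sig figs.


Step 1: dF = F2 - F1 = -9.3006e-20 - (-8.96e-20) = -3.406e-21 J
Step 2: dT = T2 - T1 = 355.5 - 351.2 = 4.3 K
Step 3: S = -dF/dT = -(-3.406e-21)/4.3 = 7.921e-22 J/K

7.921e-22


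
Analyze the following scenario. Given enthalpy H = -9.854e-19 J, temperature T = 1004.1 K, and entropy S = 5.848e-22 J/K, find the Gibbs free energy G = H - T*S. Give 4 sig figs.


Step 1: T*S = 1004.1 * 5.848e-22 = 5.872e-19 J
Step 2: G = H - T*S = -9.854e-19 - 5.872e-19
Step 3: G = -1.573e-18 J

-1.573e-18


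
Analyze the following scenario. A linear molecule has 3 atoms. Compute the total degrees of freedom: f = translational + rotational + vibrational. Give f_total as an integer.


Step 1: Translational DOF = 3
Step 2: Rotational DOF (linear) = 2
Step 3: Vibrational DOF = 3*3 - 5 = 4
Step 4: Total = 3 + 2 + 4 = 9

9


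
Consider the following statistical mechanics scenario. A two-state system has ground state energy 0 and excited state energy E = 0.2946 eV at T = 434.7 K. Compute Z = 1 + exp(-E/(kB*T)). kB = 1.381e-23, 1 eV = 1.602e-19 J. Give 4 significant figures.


Step 1: Compute beta*E = E*eV/(kB*T) = 0.2946*1.602e-19/(1.381e-23*434.7) = 7.862
Step 2: exp(-beta*E) = exp(-7.862) = 0.0003853
Step 3: Z = 1 + 0.0003853 = 1

1


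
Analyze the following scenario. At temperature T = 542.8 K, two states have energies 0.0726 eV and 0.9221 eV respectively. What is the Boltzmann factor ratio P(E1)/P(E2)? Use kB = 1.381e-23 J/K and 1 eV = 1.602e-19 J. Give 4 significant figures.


Step 1: Compute energy difference dE = E1 - E2 = 0.0726 - 0.9221 = -0.8495 eV
Step 2: Convert to Joules: dE_J = -0.8495 * 1.602e-19 = -1.361e-19 J
Step 3: Compute exponent = -dE_J / (kB * T) = -(-1.361e-19) / (1.381e-23 * 542.8) = 18.15
Step 4: P(E1)/P(E2) = exp(18.15) = 7.666e+07

7.666e+07


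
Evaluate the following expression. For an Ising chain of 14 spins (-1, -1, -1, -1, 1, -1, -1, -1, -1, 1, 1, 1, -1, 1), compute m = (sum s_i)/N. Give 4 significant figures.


Step 1: Count up spins (+1): 5, down spins (-1): 9
Step 2: Total magnetization M = 5 - 9 = -4
Step 3: m = M/N = -4/14 = -0.2857

-0.2857


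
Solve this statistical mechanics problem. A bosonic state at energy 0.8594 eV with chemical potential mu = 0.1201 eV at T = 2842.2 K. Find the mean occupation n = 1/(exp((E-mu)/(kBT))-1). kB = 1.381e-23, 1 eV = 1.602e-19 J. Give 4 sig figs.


Step 1: (E - mu) = 0.7393 eV
Step 2: x = (E-mu)*eV/(kB*T) = 0.7393*1.602e-19/(1.381e-23*2842.2) = 3.017
Step 3: exp(x) = 20.44
Step 4: n = 1/(exp(x)-1) = 0.05144

0.05144


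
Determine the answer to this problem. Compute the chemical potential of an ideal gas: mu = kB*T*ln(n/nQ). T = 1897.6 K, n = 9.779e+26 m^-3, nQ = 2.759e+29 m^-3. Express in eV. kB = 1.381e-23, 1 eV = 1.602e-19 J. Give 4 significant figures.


Step 1: n/nQ = 9.779e+26/2.759e+29 = 0.003544
Step 2: ln(n/nQ) = -5.642
Step 3: mu = kB*T*ln(n/nQ) = 2.621e-20*-5.642 = -1.479e-19 J
Step 4: Convert to eV: -1.479e-19/1.602e-19 = -0.923 eV

-0.923


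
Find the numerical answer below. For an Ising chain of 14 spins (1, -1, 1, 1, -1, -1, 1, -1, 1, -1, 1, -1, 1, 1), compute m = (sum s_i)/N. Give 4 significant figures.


Step 1: Count up spins (+1): 8, down spins (-1): 6
Step 2: Total magnetization M = 8 - 6 = 2
Step 3: m = M/N = 2/14 = 0.1429

0.1429


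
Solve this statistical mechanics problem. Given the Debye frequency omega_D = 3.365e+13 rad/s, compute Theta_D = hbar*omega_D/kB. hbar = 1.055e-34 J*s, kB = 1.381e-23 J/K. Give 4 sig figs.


Step 1: hbar*omega_D = 1.055e-34 * 3.365e+13 = 3.55e-21 J
Step 2: Theta_D = 3.55e-21 / 1.381e-23
Step 3: Theta_D = 257.1 K

257.1


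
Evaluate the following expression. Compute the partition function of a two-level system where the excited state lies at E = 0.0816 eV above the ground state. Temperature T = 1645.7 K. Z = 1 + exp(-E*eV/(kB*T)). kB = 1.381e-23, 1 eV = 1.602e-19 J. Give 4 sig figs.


Step 1: Compute beta*E = E*eV/(kB*T) = 0.0816*1.602e-19/(1.381e-23*1645.7) = 0.5752
Step 2: exp(-beta*E) = exp(-0.5752) = 0.5626
Step 3: Z = 1 + 0.5626 = 1.563

1.563


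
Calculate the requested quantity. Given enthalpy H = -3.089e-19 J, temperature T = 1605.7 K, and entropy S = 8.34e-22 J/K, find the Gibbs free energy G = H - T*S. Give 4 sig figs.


Step 1: T*S = 1605.7 * 8.34e-22 = 1.339e-18 J
Step 2: G = H - T*S = -3.089e-19 - 1.339e-18
Step 3: G = -1.648e-18 J

-1.648e-18


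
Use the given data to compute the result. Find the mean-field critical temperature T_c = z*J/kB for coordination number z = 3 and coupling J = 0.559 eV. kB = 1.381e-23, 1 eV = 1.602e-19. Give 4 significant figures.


Step 1: z*J = 3*0.559 = 1.677 eV
Step 2: Convert to Joules: 1.677*1.602e-19 = 2.687e-19 J
Step 3: T_c = 2.687e-19 / 1.381e-23 = 1.945e+04 K

1.945e+04


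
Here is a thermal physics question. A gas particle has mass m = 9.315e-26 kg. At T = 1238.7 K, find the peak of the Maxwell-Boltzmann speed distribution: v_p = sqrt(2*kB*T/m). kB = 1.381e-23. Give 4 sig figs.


Step 1: Numerator = 2*kB*T = 2*1.381e-23*1238.7 = 3.421e-20
Step 2: Ratio = 3.421e-20 / 9.315e-26 = 3.673e+05
Step 3: v_p = sqrt(3.673e+05) = 606 m/s

606


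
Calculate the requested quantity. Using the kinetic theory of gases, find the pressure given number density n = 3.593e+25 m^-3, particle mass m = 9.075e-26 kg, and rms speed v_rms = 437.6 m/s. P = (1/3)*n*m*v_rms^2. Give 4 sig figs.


Step 1: v_rms^2 = 437.6^2 = 1.915e+05
Step 2: n*m = 3.593e+25*9.075e-26 = 3.261
Step 3: P = (1/3)*3.261*1.915e+05 = 2.081e+05 Pa

2.081e+05


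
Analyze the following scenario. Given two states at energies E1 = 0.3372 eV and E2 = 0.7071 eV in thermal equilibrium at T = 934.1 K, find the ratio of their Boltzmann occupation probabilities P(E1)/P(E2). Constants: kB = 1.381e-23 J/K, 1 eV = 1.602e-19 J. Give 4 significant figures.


Step 1: Compute energy difference dE = E1 - E2 = 0.3372 - 0.7071 = -0.3699 eV
Step 2: Convert to Joules: dE_J = -0.3699 * 1.602e-19 = -5.926e-20 J
Step 3: Compute exponent = -dE_J / (kB * T) = -(-5.926e-20) / (1.381e-23 * 934.1) = 4.594
Step 4: P(E1)/P(E2) = exp(4.594) = 98.86

98.86


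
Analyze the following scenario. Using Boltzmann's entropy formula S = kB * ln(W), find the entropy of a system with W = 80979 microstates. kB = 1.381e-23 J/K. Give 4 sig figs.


Step 1: ln(W) = ln(80979) = 11.3
Step 2: S = kB * ln(W) = 1.381e-23 * 11.3
Step 3: S = 1.561e-22 J/K

1.561e-22


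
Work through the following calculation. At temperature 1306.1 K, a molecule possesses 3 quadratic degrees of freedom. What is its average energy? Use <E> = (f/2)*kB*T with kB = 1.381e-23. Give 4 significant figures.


Step 1: f/2 = 3/2 = 1.5
Step 2: kB*T = 1.381e-23 * 1306.1 = 1.804e-20
Step 3: <E> = 1.5 * 1.804e-20 = 2.706e-20 J

2.706e-20


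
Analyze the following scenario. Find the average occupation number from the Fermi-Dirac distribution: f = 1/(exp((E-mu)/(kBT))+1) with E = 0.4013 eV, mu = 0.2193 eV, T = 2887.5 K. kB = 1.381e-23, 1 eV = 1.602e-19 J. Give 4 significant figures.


Step 1: (E - mu) = 0.4013 - 0.2193 = 0.182 eV
Step 2: Convert: (E-mu)*eV = 2.916e-20 J
Step 3: x = (E-mu)*eV/(kB*T) = 0.7312
Step 4: f = 1/(exp(0.7312)+1) = 0.3249

0.3249


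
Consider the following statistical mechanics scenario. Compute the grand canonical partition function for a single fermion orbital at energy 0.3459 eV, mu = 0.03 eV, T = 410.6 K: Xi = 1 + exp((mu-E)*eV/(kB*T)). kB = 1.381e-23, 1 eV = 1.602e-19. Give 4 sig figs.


Step 1: (mu - E) = 0.03 - 0.3459 = -0.3159 eV
Step 2: x = (mu-E)*eV/(kB*T) = -0.3159*1.602e-19/(1.381e-23*410.6) = -8.925
Step 3: exp(x) = 0.000133
Step 4: Xi = 1 + 0.000133 = 1

1


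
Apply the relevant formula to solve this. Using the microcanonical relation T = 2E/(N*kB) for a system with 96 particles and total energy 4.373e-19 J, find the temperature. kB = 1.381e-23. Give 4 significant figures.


Step 1: Numerator = 2*E = 2*4.373e-19 = 8.746e-19 J
Step 2: Denominator = N*kB = 96*1.381e-23 = 1.326e-21
Step 3: T = 8.746e-19 / 1.326e-21 = 659.7 K

659.7


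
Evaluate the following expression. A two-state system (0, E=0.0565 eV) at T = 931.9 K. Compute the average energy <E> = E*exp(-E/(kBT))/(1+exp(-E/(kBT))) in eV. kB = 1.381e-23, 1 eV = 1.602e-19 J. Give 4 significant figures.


Step 1: beta*E = 0.0565*1.602e-19/(1.381e-23*931.9) = 0.7033
Step 2: exp(-beta*E) = 0.4949
Step 3: <E> = 0.0565*0.4949/(1+0.4949) = 0.01871 eV

0.01871


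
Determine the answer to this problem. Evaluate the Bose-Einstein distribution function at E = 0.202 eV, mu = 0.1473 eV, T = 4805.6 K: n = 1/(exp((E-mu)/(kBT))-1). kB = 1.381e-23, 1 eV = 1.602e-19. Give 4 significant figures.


Step 1: (E - mu) = 0.0547 eV
Step 2: x = (E-mu)*eV/(kB*T) = 0.0547*1.602e-19/(1.381e-23*4805.6) = 0.132
Step 3: exp(x) = 1.141
Step 4: n = 1/(exp(x)-1) = 7.084

7.084


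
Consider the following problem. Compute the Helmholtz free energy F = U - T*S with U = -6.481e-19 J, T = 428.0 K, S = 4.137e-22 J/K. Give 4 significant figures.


Step 1: T*S = 428.0 * 4.137e-22 = 1.771e-19 J
Step 2: F = U - T*S = -6.481e-19 - 1.771e-19
Step 3: F = -8.252e-19 J

-8.252e-19


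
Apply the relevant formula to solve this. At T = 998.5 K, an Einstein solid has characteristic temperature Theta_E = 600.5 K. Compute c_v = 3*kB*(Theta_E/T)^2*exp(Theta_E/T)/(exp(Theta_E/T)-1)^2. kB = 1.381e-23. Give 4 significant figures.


Step 1: x = Theta_E/T = 600.5/998.5 = 0.6014
Step 2: x^2 = 0.3617
Step 3: exp(x) = 1.825
Step 4: c_v = 3*1.381e-23*0.3617*1.825/(1.825-1)^2 = 4.02e-23

4.02e-23


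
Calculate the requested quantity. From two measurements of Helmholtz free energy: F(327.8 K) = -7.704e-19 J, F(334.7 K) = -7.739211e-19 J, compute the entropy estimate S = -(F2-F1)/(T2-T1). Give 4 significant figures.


Step 1: dF = F2 - F1 = -7.739211e-19 - (-7.704e-19) = -3.5211e-21 J
Step 2: dT = T2 - T1 = 334.7 - 327.8 = 6.9 K
Step 3: S = -dF/dT = -(-3.5211e-21)/6.9 = 5.103e-22 J/K

5.103e-22


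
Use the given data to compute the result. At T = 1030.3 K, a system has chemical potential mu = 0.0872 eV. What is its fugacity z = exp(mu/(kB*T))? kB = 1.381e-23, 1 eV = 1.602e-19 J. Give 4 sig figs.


Step 1: Convert mu to Joules: 0.0872*1.602e-19 = 1.397e-20 J
Step 2: kB*T = 1.381e-23*1030.3 = 1.423e-20 J
Step 3: mu/(kB*T) = 0.9818
Step 4: z = exp(0.9818) = 2.669

2.669


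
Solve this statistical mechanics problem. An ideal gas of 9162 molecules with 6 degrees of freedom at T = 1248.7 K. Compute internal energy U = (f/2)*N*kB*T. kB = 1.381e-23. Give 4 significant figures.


Step 1: f/2 = 6/2 = 3.0
Step 2: N*kB*T = 9162*1.381e-23*1248.7 = 1.58e-16
Step 3: U = 3.0 * 1.58e-16 = 4.74e-16 J

4.74e-16


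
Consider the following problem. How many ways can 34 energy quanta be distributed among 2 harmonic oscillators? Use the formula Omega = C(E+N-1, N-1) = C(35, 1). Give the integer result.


Step 1: Use binomial coefficient C(35, 1)
Step 2: Numerator = 35! / 34!
Step 3: Denominator = 1!
Step 4: Omega = 35

35


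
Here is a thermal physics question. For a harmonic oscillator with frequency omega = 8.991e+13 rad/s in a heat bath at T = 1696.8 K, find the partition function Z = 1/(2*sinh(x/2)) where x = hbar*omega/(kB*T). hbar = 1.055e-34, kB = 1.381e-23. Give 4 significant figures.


Step 1: Compute x = hbar*omega/(kB*T) = 1.055e-34*8.991e+13/(1.381e-23*1696.8) = 0.4048
Step 2: x/2 = 0.2024
Step 3: sinh(x/2) = 0.2038
Step 4: Z = 1/(2*0.2038) = 2.454

2.454


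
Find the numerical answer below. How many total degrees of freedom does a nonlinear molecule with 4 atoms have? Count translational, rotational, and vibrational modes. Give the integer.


Step 1: Translational DOF = 3
Step 2: Rotational DOF (nonlinear) = 3
Step 3: Vibrational DOF = 3*4 - 6 = 6
Step 4: Total = 3 + 3 + 6 = 12

12
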